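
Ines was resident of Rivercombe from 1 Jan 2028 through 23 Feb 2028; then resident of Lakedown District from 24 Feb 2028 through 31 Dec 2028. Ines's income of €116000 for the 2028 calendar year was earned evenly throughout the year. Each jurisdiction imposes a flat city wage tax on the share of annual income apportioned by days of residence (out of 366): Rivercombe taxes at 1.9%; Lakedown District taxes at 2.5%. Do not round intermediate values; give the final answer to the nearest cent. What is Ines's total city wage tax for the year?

€2797.31

Rivercombe, 1 Jan – 23 Feb 2028: 54 days → €116000 × 1.9% × 54/366 = €325.1803
Lakedown District, 24 Feb – 31 Dec 2028: 312 days → €116000 × 2.5% × 312/366 = €2472.1311
Total = €2797.3115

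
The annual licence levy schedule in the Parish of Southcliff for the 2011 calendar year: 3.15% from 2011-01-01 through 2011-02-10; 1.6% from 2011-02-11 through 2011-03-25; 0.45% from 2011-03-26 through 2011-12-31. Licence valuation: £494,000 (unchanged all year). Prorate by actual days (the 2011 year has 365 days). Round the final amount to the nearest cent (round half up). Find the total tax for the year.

£4,390.51

2011-01-01 to 2011-02-10: 41 days at 3.15% → £494,000 × 3.15% × 41/365 = £1,747.9479
2011-02-11 to 2011-03-25: 43 days at 1.6% → £494,000 × 1.6% × 43/365 = £931.1562
2011-03-26 to 2011-12-31: 281 days at 0.45% → £494,000 × 0.45% × 281/365 = £1,711.4055
Total = £4,390.5096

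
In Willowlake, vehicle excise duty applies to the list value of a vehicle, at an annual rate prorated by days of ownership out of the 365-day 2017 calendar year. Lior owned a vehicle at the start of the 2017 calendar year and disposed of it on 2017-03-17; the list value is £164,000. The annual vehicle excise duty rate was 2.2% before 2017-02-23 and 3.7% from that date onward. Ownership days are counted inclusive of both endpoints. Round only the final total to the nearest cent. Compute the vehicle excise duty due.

£906.27

2017-01-01 to 2017-02-22: 53 days at 2.2% → £164,000 × 2.2% × 53/365 = £523.9014
2017-02-23 to 2017-03-17: 23 days at 3.7% → £164,000 × 3.7% × 23/365 = £382.3671
Total = £906.2685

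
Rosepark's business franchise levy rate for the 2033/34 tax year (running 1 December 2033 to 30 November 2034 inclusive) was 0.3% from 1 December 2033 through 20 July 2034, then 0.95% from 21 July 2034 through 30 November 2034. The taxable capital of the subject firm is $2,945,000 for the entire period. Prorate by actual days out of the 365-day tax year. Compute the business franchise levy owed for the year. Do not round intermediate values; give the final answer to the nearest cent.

$15,810.21

1 December 2033 – 20 July 2034: 232 days at 0.3% → $2,945,000 × 0.3% × 232/365 = $5,615.6712
21 July – 30 November 2034: 133 days at 0.95% → $2,945,000 × 0.95% × 133/365 = $10,194.5411
Total = $15,810.2123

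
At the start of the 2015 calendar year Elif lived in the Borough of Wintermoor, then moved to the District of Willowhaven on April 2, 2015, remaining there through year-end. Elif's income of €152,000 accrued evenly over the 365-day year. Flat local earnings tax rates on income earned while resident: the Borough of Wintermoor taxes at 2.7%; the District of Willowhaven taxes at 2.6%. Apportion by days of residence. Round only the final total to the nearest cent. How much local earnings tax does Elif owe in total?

€3,989.90

The Borough of Wintermoor, January 1 – April 1, 2015: 91 days → €152,000 × 2.7% × 91/365 = €1,023.1890
The District of Willowhaven, April 2 – December 31, 2015: 274 days → €152,000 × 2.6% × 274/365 = €2,966.7068
Total = €3,989.8959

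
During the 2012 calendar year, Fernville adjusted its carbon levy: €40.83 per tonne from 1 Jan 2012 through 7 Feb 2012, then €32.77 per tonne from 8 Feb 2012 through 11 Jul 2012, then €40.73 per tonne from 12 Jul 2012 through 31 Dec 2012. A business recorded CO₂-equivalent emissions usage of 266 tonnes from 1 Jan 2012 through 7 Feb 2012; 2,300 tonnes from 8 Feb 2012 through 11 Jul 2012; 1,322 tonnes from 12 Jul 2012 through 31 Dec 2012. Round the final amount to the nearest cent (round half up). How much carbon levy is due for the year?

1 Jan – 7 Feb 2012: 266 tonnes at €40.83/tonne → €10,860.78
8 Feb – 11 Jul 2012: 2,300 tonnes at €32.77/tonne → €75,371.00
12 Jul – 31 Dec 2012: 1,322 tonnes at €40.73/tonne → €53,845.06

€140,076.84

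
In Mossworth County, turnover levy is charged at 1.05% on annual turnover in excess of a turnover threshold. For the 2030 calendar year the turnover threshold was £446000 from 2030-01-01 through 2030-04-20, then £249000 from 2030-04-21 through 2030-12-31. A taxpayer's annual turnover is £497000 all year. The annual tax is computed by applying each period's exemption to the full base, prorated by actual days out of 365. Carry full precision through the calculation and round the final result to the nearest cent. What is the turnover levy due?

2030-01-01 to 2030-04-20: 110 days, exemption £446000 → (£497000 − £446000) × 1.05% × 110/365 = £161.3836
2030-04-21 to 2030-12-31: 255 days, exemption £249000 → (£497000 − £249000) × 1.05% × 255/365 = £1819.2329
Total = £1980.6164

£1980.62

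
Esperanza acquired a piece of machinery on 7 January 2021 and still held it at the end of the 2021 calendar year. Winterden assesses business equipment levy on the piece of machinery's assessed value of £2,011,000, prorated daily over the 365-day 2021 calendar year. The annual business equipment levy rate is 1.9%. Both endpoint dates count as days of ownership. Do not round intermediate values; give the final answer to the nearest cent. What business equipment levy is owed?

Days held (7 January – 31 December 2021): 359 out of 365
Tax = £2,011,000 × 1.9% × 359/365 = £37,580.9068

£37,580.91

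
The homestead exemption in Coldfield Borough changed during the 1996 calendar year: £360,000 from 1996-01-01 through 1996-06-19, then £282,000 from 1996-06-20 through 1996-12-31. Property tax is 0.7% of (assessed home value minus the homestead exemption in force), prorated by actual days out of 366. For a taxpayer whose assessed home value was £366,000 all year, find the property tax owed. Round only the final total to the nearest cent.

1996-01-01 to 1996-06-19: 171 days, exemption £360,000 → (£366,000 − £360,000) × 0.7% × 171/366 = £19.6230
1996-06-20 to 1996-12-31: 195 days, exemption £282,000 → (£366,000 − £282,000) × 0.7% × 195/366 = £313.2787
Total = £332.9016

£332.90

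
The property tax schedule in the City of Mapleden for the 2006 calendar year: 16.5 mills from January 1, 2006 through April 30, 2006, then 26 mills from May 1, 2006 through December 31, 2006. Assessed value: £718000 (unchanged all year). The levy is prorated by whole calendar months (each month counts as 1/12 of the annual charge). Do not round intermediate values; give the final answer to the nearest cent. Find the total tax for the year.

£16394.33

January 1 – April 30, 2006: 4 months at 16.5 mills → £718000 × 1.65% × 4/12 = £3949.0000
May 1 – December 31, 2006: 8 months at 26 mills → £718000 × 2.6% × 8/12 = £12445.3333
Total = £16394.3333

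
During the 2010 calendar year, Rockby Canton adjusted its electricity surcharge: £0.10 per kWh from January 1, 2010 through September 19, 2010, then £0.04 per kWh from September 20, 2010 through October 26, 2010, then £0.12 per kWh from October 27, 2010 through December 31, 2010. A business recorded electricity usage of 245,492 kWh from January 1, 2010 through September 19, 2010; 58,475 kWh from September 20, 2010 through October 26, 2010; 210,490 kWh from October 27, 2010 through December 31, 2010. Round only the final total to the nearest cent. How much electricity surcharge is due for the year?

January 1 – September 19, 2010: 245,492 kWh at £0.10/kWh → £24549.20
September 20 – October 26, 2010: 58,475 kWh at £0.04/kWh → £2339.00
October 27 – December 31, 2010: 210,490 kWh at £0.12/kWh → £25258.80

£52147.00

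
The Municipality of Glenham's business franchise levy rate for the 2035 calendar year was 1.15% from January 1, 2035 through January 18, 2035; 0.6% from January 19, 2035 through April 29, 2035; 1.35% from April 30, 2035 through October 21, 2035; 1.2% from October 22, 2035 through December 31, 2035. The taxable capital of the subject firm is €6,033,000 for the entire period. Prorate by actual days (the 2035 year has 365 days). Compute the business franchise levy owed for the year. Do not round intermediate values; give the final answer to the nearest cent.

€66,569.61

January 1 – January 18, 2035: 18 days at 1.15% → €6,033,000 × 1.15% × 18/365 = €3,421.4548
January 19 – April 29, 2035: 101 days at 0.6% → €6,033,000 × 0.6% × 101/365 = €10,016.4329
April 30 – October 21, 2035: 175 days at 1.35% → €6,033,000 × 1.35% × 175/365 = €39,049.2123
October 22 – December 31, 2035: 71 days at 1.2% → €6,033,000 × 1.2% × 71/365 = €14,082.5096
Total = €66,569.6096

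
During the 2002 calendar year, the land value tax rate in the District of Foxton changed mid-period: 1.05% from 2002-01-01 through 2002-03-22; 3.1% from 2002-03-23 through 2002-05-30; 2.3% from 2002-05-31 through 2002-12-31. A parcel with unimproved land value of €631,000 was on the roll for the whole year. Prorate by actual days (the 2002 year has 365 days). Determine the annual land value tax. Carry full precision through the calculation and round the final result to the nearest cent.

€13,716.90

2002-01-01 to 2002-03-22: 81 days at 1.05% → €631,000 × 1.05% × 81/365 = €1,470.3164
2002-03-23 to 2002-05-30: 69 days at 3.1% → €631,000 × 3.1% × 69/365 = €3,697.8329
2002-05-31 to 2002-12-31: 215 days at 2.3% → €631,000 × 2.3% × 215/365 = €8,548.7534
Total = €13,716.9027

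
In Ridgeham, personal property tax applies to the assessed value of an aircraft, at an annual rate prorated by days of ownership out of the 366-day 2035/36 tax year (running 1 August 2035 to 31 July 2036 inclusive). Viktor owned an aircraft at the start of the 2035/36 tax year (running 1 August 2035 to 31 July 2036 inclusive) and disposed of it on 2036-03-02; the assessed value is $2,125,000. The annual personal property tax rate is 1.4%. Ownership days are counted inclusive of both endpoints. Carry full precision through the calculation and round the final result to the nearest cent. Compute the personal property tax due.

$17,476.09

Days held (2035-08-01 to 2036-03-02): 215 out of 366
Tax = $2,125,000 × 1.4% × 215/366 = $17,476.0929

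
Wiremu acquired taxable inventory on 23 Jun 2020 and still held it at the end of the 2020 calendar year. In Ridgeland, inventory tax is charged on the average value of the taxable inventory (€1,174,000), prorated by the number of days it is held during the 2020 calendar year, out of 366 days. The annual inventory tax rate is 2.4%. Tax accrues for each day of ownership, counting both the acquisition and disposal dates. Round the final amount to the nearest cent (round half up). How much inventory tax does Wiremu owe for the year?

Days held (23 Jun – 31 Dec 2020): 192 out of 366
Tax = €1,174,000 × 2.4% × 192/366 = €14,780.8525

€14,780.85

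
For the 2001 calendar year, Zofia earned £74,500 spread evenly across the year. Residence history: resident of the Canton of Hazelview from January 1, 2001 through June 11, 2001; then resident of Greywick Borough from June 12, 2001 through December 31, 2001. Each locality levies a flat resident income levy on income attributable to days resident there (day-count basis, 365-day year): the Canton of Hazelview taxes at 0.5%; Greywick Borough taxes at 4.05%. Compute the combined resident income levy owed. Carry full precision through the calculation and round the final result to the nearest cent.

£1,843.42

The Canton of Hazelview, January 1 – June 11, 2001: 162 days → £74,500 × 0.5% × 162/365 = £165.3288
Greywick Borough, June 12 – December 31, 2001: 203 days → £74,500 × 4.05% × 203/365 = £1,678.0870
Total = £1,843.4158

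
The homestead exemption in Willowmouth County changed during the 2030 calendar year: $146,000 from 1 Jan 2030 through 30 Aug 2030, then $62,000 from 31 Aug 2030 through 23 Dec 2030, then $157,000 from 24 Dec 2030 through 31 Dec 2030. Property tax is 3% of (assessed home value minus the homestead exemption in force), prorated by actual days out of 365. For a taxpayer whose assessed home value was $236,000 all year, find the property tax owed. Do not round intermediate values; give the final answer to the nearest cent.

$3,486.74

1 Jan – 30 Aug 2030: 242 days, exemption $146,000 → ($236,000 − $146,000) × 3% × 242/365 = $1,790.1370
31 Aug – 23 Dec 2030: 115 days, exemption $62,000 → ($236,000 − $62,000) × 3% × 115/365 = $1,644.6575
24 Dec – 31 Dec 2030: 8 days, exemption $157,000 → ($236,000 − $157,000) × 3% × 8/365 = $51.9452
Total = $3,486.7397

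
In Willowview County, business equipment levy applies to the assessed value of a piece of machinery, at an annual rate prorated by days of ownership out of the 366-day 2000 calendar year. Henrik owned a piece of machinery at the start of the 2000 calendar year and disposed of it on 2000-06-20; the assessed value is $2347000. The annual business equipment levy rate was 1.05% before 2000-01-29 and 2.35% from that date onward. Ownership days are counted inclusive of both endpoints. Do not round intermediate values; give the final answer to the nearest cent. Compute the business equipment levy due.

$23585.43

2000-01-01 to 2000-01-28: 28 days at 1.05% → $2347000 × 1.05% × 28/366 = $1885.2951
2000-01-29 to 2000-06-20: 144 days at 2.35% → $2347000 × 2.35% × 144/366 = $21700.1311
Total = $23585.4262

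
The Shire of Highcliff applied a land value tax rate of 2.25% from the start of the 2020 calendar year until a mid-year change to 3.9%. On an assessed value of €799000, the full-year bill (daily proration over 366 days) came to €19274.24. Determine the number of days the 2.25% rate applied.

Let d = days at the first rate; then 366 − d days at the second rate.
€799000 × [2.25%·d + 3.9%·(366−d)] / 366 = €19274.24
Solving gives d = 330, so the new rate took effect on November 26, 2020.

330 days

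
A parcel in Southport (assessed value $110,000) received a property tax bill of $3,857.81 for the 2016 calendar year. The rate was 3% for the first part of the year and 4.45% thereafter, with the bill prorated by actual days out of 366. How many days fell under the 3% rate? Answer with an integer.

Let d = days at the first rate; then 366 − d days at the second rate.
$110,000 × [3%·d + 4.45%·(366−d)] / 366 = $3,857.81
Solving gives d = 238, so the new rate took effect on August 26, 2016.

238 days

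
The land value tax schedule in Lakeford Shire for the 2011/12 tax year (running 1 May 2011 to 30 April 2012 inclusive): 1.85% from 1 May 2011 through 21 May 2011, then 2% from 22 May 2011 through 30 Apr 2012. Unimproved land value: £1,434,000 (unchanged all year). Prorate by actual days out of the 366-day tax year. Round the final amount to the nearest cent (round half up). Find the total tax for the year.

1 May – 21 May 2011: 21 days at 1.85% → £1,434,000 × 1.85% × 21/366 = £1,522.1557
22 May 2011 – 30 Apr 2012: 345 days at 2% → £1,434,000 × 2% × 345/366 = £27,034.4262
Total = £28,556.5820

£28,556.58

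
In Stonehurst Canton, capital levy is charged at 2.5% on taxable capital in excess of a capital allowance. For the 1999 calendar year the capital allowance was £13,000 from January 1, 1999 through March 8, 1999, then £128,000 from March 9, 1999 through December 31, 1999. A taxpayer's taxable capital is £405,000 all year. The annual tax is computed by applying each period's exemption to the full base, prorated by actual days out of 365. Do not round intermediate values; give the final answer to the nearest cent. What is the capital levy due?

£7,452.74

January 1 – March 8, 1999: 67 days, exemption £13,000 → (£405,000 − £13,000) × 2.5% × 67/365 = £1,798.9041
March 9 – December 31, 1999: 298 days, exemption £128,000 → (£405,000 − £128,000) × 2.5% × 298/365 = £5,653.8356
Total = £7,452.7397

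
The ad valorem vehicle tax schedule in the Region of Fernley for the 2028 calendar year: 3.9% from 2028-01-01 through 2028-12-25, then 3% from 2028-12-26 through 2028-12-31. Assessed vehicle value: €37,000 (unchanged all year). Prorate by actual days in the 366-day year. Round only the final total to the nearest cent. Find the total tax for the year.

2028-01-01 to 2028-12-25: 360 days at 3.9% → €37,000 × 3.9% × 360/366 = €1,419.3443
2028-12-26 to 2028-12-31: 6 days at 3% → €37,000 × 3% × 6/366 = €18.1967
Total = €1,437.5410

€1,437.54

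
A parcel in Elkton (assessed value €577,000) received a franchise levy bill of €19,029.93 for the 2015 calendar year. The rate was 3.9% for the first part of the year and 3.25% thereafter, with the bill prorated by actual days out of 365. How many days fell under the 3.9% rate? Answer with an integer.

Let d = days at the first rate; then 365 − d days at the second rate.
€577,000 × [3.9%·d + 3.25%·(365−d)] / 365 = €19,029.93
Solving gives d = 27, so the new rate took effect on 28 Jan 2015.

27 days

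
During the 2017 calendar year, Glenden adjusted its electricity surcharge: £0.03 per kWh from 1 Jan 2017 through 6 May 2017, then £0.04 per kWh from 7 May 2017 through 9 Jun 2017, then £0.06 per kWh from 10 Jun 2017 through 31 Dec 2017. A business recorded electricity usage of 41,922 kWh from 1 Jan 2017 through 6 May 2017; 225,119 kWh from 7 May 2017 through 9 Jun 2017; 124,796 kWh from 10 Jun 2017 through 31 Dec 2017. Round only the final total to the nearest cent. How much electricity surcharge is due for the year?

1 Jan – 6 May 2017: 41,922 kWh at £0.03/kWh → £1,257.66
7 May – 9 Jun 2017: 225,119 kWh at £0.04/kWh → £9,004.76
10 Jun – 31 Dec 2017: 124,796 kWh at £0.06/kWh → £7,487.76

£17,750.18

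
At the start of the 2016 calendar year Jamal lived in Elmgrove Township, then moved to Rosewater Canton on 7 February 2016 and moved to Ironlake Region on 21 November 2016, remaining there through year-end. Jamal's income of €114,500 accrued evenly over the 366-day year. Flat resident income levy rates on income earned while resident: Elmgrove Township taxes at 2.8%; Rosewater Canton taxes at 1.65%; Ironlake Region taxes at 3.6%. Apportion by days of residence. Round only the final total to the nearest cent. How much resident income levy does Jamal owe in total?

€2,272.48

Elmgrove Township, 1 January – 6 February 2016: 37 days → €114,500 × 2.8% × 37/366 = €324.1038
Rosewater Canton, 7 February – 20 November 2016: 288 days → €114,500 × 1.65% × 288/366 = €1,486.6230
Ironlake Region, 21 November – 31 December 2016: 41 days → €114,500 × 3.6% × 41/366 = €461.7541
Total = €2,272.4809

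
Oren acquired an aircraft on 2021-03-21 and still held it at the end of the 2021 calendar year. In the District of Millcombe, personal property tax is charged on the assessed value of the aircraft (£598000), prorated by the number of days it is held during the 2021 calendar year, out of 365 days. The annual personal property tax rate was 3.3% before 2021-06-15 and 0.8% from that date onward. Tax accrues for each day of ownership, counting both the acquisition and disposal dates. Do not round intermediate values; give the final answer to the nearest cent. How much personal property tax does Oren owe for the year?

£7271.02

2021-03-21 to 2021-06-14: 86 days at 3.3% → £598000 × 3.3% × 86/365 = £4649.6548
2021-06-15 to 2021-12-31: 200 days at 0.8% → £598000 × 0.8% × 200/365 = £2621.3699
Total = £7271.0247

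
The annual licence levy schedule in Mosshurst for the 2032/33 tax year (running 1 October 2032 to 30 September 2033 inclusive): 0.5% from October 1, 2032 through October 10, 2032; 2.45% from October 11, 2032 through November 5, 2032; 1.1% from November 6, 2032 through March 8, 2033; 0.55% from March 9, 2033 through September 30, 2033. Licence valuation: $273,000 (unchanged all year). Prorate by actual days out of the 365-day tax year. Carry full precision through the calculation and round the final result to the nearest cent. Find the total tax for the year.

October 1 – October 10, 2032: 10 days at 0.5% → $273,000 × 0.5% × 10/365 = $37.3973
October 11 – November 5, 2032: 26 days at 2.45% → $273,000 × 2.45% × 26/365 = $476.4411
November 6, 2032 – March 8, 2033: 123 days at 1.1% → $273,000 × 1.1% × 123/365 = $1,011.9699
March 9 – September 30, 2033: 206 days at 0.55% → $273,000 × 0.55% × 206/365 = $847.4219
Total = $2,373.2301

$2,373.23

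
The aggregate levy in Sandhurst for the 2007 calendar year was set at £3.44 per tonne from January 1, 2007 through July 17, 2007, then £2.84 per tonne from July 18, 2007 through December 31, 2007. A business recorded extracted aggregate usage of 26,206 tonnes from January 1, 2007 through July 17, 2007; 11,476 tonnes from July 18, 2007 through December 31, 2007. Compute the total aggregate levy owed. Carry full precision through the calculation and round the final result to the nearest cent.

January 1 – July 17, 2007: 26,206 tonnes at £3.44/tonne → £90148.64
July 18 – December 31, 2007: 11,476 tonnes at £2.84/tonne → £32591.84

£122740.48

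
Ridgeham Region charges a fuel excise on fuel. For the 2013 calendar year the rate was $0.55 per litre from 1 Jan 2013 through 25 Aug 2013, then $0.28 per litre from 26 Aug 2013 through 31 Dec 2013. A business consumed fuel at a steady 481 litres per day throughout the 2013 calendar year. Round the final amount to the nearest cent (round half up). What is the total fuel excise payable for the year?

1 Jan – 25 Aug 2013: 237 days × 481 litres/day = 113,997 litres at $0.55/litre → $62,698.35
26 Aug – 31 Dec 2013: 128 days × 481 litres/day = 61,568 litres at $0.28/litre → $17,239.04

$79,937.39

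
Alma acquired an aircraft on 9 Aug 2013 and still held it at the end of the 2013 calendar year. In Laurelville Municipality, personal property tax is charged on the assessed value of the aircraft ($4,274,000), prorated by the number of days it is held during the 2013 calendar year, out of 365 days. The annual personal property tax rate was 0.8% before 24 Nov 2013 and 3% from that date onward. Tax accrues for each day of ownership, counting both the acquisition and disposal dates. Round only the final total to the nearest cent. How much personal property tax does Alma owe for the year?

$23,372.34

9 Aug – 23 Nov 2013: 107 days at 0.8% → $4,274,000 × 0.8% × 107/365 = $10,023.4082
24 Nov – 31 Dec 2013: 38 days at 3% → $4,274,000 × 3% × 38/365 = $13,348.9315
Total = $23,372.3397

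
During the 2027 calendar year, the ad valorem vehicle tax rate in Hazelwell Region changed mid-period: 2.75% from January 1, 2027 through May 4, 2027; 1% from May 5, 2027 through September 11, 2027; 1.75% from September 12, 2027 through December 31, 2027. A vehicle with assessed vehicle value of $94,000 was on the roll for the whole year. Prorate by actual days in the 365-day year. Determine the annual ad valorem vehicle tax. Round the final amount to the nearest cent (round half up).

January 1 – May 4, 2027: 124 days at 2.75% → $94,000 × 2.75% × 124/365 = $878.1918
May 5 – September 11, 2027: 130 days at 1% → $94,000 × 1% × 130/365 = $334.7945
September 12 – December 31, 2027: 111 days at 1.75% → $94,000 × 1.75% × 111/365 = $500.2603
Total = $1,713.2466

$1,713.25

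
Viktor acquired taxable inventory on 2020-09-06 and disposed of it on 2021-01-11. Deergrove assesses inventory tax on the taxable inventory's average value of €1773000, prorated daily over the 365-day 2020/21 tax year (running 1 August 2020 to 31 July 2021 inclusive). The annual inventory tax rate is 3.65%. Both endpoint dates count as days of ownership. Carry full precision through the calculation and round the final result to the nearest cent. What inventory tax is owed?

Days held (2020-09-06 to 2021-01-11): 128 out of 365
Tax = €1773000 × 3.65% × 128/365 = €22694.4000

€22694.40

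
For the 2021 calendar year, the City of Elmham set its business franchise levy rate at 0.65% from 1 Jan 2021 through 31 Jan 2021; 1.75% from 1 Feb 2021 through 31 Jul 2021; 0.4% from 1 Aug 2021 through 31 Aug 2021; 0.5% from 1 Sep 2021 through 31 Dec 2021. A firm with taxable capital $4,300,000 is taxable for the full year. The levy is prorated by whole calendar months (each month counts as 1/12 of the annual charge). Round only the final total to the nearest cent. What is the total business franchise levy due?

1 Jan – 31 Jan 2021: 1 month at 0.65% → $4,300,000 × 0.65% × 1/12 = $2,329.1667
1 Feb – 31 Jul 2021: 6 months at 1.75% → $4,300,000 × 1.75% × 6/12 = $37,625.0000
1 Aug – 31 Aug 2021: 1 month at 0.4% → $4,300,000 × 0.4% × 1/12 = $1,433.3333
1 Sep – 31 Dec 2021: 4 months at 0.5% → $4,300,000 × 0.5% × 4/12 = $7,166.6667
Total = $48,554.1667

$48,554.17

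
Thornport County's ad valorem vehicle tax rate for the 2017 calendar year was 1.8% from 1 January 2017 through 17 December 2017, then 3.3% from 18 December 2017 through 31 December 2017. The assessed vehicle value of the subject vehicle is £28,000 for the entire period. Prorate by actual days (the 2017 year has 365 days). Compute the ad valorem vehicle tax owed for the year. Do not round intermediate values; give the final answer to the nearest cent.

1 January – 17 December 2017: 351 days at 1.8% → £28,000 × 1.8% × 351/365 = £484.6685
18 December – 31 December 2017: 14 days at 3.3% → £28,000 × 3.3% × 14/365 = £35.4411
Total = £520.1096

£520.11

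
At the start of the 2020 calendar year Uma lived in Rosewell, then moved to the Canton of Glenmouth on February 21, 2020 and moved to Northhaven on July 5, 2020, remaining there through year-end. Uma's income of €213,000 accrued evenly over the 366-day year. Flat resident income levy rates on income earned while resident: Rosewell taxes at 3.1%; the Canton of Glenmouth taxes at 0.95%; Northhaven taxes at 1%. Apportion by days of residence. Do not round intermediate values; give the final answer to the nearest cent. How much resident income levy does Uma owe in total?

Rosewell, January 1 – February 20, 2020: 51 days → €213,000 × 3.1% × 51/366 = €920.0902
The Canton of Glenmouth, February 21 – July 4, 2020: 135 days → €213,000 × 0.95% × 135/366 = €746.3730
Northhaven, July 5 – December 31, 2020: 180 days → €213,000 × 1% × 180/366 = €1,047.5410
Total = €2,714.0041

€2,714.00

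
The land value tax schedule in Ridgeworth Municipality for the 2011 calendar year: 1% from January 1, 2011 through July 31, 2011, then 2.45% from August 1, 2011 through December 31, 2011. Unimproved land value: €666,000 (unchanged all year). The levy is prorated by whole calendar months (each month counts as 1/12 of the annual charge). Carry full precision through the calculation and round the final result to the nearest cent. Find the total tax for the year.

€10,683.75

January 1 – July 31, 2011: 7 months at 1% → €666,000 × 1% × 7/12 = €3,885.0000
August 1 – December 31, 2011: 5 months at 2.45% → €666,000 × 2.45% × 5/12 = €6,798.7500
Total = €10,683.7500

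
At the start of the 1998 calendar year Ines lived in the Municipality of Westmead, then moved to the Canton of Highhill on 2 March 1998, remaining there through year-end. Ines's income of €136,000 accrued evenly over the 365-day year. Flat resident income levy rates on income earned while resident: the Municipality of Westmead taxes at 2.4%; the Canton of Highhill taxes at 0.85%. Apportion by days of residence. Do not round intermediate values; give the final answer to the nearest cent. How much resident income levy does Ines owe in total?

€1,502.52

The Municipality of Westmead, 1 January – 1 March 1998: 60 days → €136,000 × 2.4% × 60/365 = €536.5479
The Canton of Highhill, 2 March – 31 December 1998: 305 days → €136,000 × 0.85% × 305/365 = €965.9726
Total = €1,502.5205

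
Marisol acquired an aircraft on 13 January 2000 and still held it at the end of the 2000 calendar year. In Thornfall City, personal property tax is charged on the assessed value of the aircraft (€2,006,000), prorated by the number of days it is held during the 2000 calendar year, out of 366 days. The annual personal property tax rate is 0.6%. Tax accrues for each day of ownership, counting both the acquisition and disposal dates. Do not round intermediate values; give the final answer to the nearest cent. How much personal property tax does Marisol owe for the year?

Days held (13 January – 31 December 2000): 354 out of 366
Tax = €2,006,000 × 0.6% × 354/366 = €11,641.3770

€11,641.38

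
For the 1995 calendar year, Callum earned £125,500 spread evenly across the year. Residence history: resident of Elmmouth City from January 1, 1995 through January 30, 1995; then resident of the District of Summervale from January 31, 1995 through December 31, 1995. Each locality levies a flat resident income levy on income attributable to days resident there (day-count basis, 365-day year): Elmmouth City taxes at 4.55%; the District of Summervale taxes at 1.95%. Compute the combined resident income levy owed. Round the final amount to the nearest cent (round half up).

£2,715.44

Elmmouth City, January 1 – January 30, 1995: 30 days → £125,500 × 4.55% × 30/365 = £469.3356
The District of Summervale, January 31 – December 31, 1995: 335 days → £125,500 × 1.95% × 335/365 = £2,246.1062
Total = £2,715.4418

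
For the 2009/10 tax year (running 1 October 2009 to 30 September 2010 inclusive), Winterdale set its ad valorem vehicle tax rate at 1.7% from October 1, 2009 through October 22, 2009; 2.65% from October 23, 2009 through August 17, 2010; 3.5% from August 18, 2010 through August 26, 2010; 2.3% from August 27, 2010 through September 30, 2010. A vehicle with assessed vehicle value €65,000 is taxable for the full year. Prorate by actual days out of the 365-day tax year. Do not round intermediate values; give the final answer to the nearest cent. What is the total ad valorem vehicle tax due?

€1,677.09

October 1 – October 22, 2009: 22 days at 1.7% → €65,000 × 1.7% × 22/365 = €66.6027
October 23, 2009 – August 17, 2010: 299 days at 2.65% → €65,000 × 2.65% × 299/365 = €1,411.0342
August 18 – August 26, 2010: 9 days at 3.5% → €65,000 × 3.5% × 9/365 = €56.0959
August 27 – September 30, 2010: 35 days at 2.3% → €65,000 × 2.3% × 35/365 = €143.3562
Total = €1,677.0890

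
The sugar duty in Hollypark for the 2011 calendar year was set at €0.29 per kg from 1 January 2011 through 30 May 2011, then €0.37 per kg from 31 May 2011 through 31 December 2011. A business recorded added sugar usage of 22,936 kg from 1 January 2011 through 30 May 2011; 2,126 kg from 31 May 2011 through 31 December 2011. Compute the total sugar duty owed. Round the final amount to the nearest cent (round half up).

€7,438.06

1 January – 30 May 2011: 22,936 kg at €0.29/kg → €6,651.44
31 May – 31 December 2011: 2,126 kg at €0.37/kg → €786.62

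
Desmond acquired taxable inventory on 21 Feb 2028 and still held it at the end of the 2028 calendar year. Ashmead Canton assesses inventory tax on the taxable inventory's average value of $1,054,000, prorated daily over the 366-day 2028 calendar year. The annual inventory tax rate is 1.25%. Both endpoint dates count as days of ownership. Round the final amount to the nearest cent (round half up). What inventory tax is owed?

$11,339.14

Days held (21 Feb – 31 Dec 2028): 315 out of 366
Tax = $1,054,000 × 1.25% × 315/366 = $11,339.1393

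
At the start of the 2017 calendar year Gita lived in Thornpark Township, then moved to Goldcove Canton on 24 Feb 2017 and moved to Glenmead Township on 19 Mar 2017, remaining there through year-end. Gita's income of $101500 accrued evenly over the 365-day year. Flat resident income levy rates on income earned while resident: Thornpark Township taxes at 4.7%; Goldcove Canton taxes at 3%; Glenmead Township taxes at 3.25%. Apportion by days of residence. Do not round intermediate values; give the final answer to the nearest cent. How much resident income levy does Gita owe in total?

$3500.50

Thornpark Township, 1 Jan – 23 Feb 2017: 54 days → $101500 × 4.7% × 54/365 = $705.7726
Goldcove Canton, 24 Feb – 18 Mar 2017: 23 days → $101500 × 3% × 23/365 = $191.8767
Glenmead Township, 19 Mar – 31 Dec 2017: 288 days → $101500 × 3.25% × 288/365 = $2602.8493
Total = $3500.4986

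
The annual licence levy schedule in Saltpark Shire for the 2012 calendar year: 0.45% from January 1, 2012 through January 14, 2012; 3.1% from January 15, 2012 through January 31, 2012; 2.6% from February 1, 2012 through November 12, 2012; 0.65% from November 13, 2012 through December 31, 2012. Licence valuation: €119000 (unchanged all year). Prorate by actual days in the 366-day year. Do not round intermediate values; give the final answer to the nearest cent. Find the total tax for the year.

€2713.10

January 1 – January 14, 2012: 14 days at 0.45% → €119000 × 0.45% × 14/366 = €20.4836
January 15 – January 31, 2012: 17 days at 3.1% → €119000 × 3.1% × 17/366 = €171.3470
February 1 – November 12, 2012: 286 days at 2.6% → €119000 × 2.6% × 286/366 = €2417.7158
November 13 – December 31, 2012: 49 days at 0.65% → €119000 × 0.65% × 49/366 = €103.5560
Total = €2713.1025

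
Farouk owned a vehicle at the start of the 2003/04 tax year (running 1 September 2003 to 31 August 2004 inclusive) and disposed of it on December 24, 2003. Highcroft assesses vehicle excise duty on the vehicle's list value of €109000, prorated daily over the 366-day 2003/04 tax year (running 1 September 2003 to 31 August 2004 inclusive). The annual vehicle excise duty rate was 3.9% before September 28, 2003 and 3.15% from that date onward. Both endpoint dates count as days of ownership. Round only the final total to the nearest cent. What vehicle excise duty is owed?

€1139.14

September 1 – September 27, 2003: 27 days at 3.9% → €109000 × 3.9% × 27/366 = €313.5984
September 28 – December 24, 2003: 88 days at 3.15% → €109000 × 3.15% × 88/366 = €825.5410
Total = €1139.1393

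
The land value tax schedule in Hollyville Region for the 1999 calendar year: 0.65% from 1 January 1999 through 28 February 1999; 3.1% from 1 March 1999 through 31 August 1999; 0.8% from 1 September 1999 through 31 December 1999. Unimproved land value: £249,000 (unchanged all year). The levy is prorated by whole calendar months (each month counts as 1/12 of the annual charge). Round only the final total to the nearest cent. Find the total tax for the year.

£4,793.25

1 January – 28 February 1999: 2 months at 0.65% → £249,000 × 0.65% × 2/12 = £269.7500
1 March – 31 August 1999: 6 months at 3.1% → £249,000 × 3.1% × 6/12 = £3,859.5000
1 September – 31 December 1999: 4 months at 0.8% → £249,000 × 0.8% × 4/12 = £664.0000
Total = £4,793.2500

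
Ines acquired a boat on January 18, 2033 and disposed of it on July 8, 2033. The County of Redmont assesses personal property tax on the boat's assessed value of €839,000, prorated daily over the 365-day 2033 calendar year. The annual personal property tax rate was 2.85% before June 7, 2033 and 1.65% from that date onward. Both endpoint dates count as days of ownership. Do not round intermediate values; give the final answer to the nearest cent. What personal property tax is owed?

€10,385.21

January 18 – June 6, 2033: 140 days at 2.85% → €839,000 × 2.85% × 140/365 = €9,171.5342
June 7 – July 8, 2033: 32 days at 1.65% → €839,000 × 1.65% × 32/365 = €1,213.6767
Total = €10,385.2110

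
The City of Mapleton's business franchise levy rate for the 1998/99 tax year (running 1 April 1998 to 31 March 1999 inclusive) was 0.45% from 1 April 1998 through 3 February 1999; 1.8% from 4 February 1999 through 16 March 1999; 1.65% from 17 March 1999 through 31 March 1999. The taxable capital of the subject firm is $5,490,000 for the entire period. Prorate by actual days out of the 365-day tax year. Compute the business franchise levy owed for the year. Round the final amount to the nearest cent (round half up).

1 April 1998 – 3 February 1999: 309 days at 0.45% → $5,490,000 × 0.45% × 309/365 = $20,914.6438
4 February – 16 March 1999: 41 days at 1.8% → $5,490,000 × 1.8% × 41/365 = $11,100.3288
17 March – 31 March 1999: 15 days at 1.65% → $5,490,000 × 1.65% × 15/365 = $3,722.6712
Total = $35,737.6438

$35,737.64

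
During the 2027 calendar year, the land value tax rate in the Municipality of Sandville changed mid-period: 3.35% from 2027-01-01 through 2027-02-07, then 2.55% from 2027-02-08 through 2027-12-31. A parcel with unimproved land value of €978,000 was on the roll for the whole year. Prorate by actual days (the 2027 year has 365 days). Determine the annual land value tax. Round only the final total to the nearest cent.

€25,753.55

2027-01-01 to 2027-02-07: 38 days at 3.35% → €978,000 × 3.35% × 38/365 = €3,410.9425
2027-02-08 to 2027-12-31: 327 days at 2.55% → €978,000 × 2.55% × 327/365 = €22,342.6110
Total = €25,753.5534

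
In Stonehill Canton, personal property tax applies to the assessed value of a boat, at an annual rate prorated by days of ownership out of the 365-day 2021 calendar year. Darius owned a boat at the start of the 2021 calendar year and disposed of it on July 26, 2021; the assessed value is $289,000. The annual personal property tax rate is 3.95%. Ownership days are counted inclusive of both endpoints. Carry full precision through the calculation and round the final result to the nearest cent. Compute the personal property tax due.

$6,474.00

Days held (January 1 – July 26, 2021): 207 out of 365
Tax = $289,000 × 3.95% × 207/365 = $6,473.9959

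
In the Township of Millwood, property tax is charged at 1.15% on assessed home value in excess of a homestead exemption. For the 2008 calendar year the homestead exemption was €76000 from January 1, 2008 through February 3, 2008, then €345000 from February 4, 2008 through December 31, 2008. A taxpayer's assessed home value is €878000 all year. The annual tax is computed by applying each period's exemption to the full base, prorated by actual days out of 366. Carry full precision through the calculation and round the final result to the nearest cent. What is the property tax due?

€6416.87

January 1 – February 3, 2008: 34 days, exemption €76000 → (€878000 − €76000) × 1.15% × 34/366 = €856.7814
February 4 – December 31, 2008: 332 days, exemption €345000 → (€878000 − €345000) × 1.15% × 332/366 = €5560.0929
Total = €6416.8743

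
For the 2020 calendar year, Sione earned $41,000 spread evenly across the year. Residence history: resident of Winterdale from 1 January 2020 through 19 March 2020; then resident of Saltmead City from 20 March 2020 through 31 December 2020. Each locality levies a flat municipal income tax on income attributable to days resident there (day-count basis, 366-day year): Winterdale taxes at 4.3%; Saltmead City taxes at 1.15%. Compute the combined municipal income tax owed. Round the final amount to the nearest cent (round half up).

Winterdale, 1 January – 19 March 2020: 79 days → $41,000 × 4.3% × 79/366 = $380.5383
Saltmead City, 20 March – 31 December 2020: 287 days → $41,000 × 1.15% × 287/366 = $369.7281
Total = $750.2664

$750.27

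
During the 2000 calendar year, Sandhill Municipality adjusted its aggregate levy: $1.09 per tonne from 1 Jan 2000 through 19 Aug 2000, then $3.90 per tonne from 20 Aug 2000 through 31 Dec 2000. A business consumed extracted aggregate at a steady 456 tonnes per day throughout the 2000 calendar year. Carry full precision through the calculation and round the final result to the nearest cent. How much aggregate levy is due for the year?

1 Jan – 19 Aug 2000: 232 days × 456 tonnes/day = 105,792 tonnes at $1.09/tonne → $115,313.28
20 Aug – 31 Dec 2000: 134 days × 456 tonnes/day = 61,104 tonnes at $3.90/tonne → $238,305.60

$353,618.88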